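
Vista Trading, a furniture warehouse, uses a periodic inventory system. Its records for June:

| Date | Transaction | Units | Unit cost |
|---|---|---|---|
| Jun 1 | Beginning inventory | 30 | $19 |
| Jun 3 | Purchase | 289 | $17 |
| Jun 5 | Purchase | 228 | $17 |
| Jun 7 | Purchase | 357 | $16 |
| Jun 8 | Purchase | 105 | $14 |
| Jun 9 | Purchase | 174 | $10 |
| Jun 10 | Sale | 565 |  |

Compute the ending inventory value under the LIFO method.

Ending inventory = $10,495

Jun 10, 565 sold [LIFO — newest first]: 174 @ $10 + 105 @ $14 + 286 @ $16 = $7,786
Ending inventory: 30 @ $19 + 289 @ $17 + 228 @ $17 + 71 @ $16 = $10,495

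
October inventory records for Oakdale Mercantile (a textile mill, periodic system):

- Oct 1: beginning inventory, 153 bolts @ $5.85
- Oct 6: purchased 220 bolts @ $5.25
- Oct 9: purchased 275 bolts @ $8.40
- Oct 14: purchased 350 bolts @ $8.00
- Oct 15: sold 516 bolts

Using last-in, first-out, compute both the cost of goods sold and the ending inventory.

Oct 15, 516 sold [LIFO — newest first]: 350 @ $8.00 + 166 @ $8.40 = $4,194.40
Ending inventory: 153 @ $5.85 + 220 @ $5.25 + 109 @ $8.40 = $2,965.65
Check: goods available $7,160.05 = COGS $4,194.40 + ending $2,965.65

COGS = $4,194.40; ending inventory = $2,965.65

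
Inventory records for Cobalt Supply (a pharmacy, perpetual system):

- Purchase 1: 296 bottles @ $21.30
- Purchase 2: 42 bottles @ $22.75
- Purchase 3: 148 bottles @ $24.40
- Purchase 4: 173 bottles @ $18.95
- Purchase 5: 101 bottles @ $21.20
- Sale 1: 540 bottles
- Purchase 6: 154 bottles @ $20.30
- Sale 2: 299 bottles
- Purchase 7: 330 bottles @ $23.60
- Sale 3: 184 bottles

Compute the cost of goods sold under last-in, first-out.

Sale 1 (540) [LIFO — newest first]: 101 @ $21.20 + 173 @ $18.95 + 148 @ $24.40 + 42 @ $22.75 + 76 @ $21.30 = $11,605.05
Sale 2 (299) [LIFO — newest first]: 154 @ $20.30 + 145 @ $21.30 = $6,214.70
Sale 3 (184) [LIFO — newest first]: 184 @ $23.60 = $4,342.40
Total COGS = $11,605.05 + $6,214.70 + $4,342.40 = $22,162.15
Ending inventory: 75 @ $21.30 + 146 @ $23.60 = $5,043.10

COGS = $22,162.15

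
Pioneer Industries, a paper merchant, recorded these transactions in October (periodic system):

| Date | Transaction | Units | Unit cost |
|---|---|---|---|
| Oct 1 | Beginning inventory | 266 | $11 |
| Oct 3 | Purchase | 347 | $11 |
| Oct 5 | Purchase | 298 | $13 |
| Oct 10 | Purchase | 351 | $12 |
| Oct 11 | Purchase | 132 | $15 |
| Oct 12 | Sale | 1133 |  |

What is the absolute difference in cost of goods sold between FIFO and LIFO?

$657

FIFO COGS: 266 @ $11 + 347 @ $11 + 298 @ $13 + 222 @ $12 = $13,281
LIFO COGS: 132 @ $15 + 351 @ $12 + 298 @ $13 + 347 @ $11 + 5 @ $11 = $13,938
Difference = |$13,281 − $13,938| = $657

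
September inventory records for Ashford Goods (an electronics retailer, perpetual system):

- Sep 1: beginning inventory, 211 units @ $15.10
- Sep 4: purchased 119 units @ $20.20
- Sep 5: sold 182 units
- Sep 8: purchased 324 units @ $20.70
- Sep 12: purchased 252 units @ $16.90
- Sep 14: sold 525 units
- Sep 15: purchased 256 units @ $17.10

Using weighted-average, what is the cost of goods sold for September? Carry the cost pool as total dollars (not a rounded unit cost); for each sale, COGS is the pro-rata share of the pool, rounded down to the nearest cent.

COGS = $12,852.39

After Sep 1: 211 on hand, pool $3,186.10 (≈ $15.1000 each)
After Sep 4: 330 on hand, pool $5,589.90 (≈ $16.9391 each)
Sep 5, sell 182: 182/330 × $5,589.90 → $3,082.91
After Sep 8: 472 on hand, pool $9,213.79 (≈ $19.5207 each)
After Sep 12: 724 on hand, pool $13,472.59 (≈ $18.6085 each)
Sep 14, sell 525: 525/724 × $13,472.59 → $9,769.48
After Sep 15: 455 on hand, pool $8,080.71 (≈ $17.7598 each)
Total COGS = $3,082.91 + $9,769.48 = $12,852.39
Ending inventory (cost pool remaining) = $8,080.71
Check: goods available $20,933.10 = COGS $12,852.39 + ending $8,080.71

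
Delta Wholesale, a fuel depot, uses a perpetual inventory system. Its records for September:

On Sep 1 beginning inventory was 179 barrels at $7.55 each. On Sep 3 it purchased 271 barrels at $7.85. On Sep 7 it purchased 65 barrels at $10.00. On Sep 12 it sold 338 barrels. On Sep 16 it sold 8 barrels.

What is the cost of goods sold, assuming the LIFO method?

COGS = $2,852.85

Sep 12, 338 sold [LIFO — newest first]: 65 @ $10.00 + 271 @ $7.85 + 2 @ $7.55 = $2,792.45
Sep 16, 8 sold [LIFO — newest first]: 8 @ $7.55 = $60.40
Total COGS = $2,792.45 + $60.40 = $2,852.85
Ending inventory: 169 @ $7.55 = $1,275.95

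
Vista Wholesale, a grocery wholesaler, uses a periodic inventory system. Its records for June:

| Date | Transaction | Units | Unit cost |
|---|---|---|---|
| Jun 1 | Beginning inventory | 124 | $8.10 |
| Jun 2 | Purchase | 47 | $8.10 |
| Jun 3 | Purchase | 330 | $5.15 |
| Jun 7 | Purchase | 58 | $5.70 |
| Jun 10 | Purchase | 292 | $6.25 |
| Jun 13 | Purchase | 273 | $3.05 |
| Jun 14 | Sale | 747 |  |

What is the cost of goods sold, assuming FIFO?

Jun 14, 747 sold [FIFO — oldest first]: 124 @ $8.10 + 47 @ $8.10 + 330 @ $5.15 + 58 @ $5.70 + 188 @ $6.25 = $4,590.20
Ending inventory: 104 @ $6.25 + 273 @ $3.05 = $1,482.65

COGS = $4,590.20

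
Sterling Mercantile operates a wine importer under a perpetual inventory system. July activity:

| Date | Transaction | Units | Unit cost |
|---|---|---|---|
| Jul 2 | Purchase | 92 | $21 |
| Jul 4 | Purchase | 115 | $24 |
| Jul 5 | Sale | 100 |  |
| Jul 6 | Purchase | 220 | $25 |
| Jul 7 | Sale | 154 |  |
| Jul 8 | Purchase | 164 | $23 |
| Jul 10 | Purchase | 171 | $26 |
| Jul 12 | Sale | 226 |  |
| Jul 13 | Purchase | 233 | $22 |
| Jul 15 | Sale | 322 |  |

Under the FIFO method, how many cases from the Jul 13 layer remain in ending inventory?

Jul 5, 100 sold [FIFO — oldest first]: 92 @ $21 + 8 @ $24 = $2,124
Jul 7, 154 sold [FIFO — oldest first]: 107 @ $24 + 47 @ $25 = $3,743
Jul 12, 226 sold [FIFO — oldest first]: 173 @ $25 + 53 @ $23 = $5,544
Jul 15, 322 sold [FIFO — oldest first]: 111 @ $23 + 171 @ $26 + 40 @ $22 = $7,879
Total COGS = $2,124 + $3,743 + $5,544 + $7,879 = $19,290
Ending inventory: 193 @ $22 = $4,246

193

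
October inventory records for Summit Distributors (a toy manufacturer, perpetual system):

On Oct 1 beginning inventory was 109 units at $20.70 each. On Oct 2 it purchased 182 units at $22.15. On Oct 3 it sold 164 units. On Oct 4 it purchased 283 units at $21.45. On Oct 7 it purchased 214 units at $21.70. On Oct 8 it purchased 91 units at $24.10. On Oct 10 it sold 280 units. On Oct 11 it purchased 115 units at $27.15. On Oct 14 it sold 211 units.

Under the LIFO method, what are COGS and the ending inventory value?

Oct 3, 164 sold [LIFO — newest first]: 164 @ $22.15 = $3,632.60
Oct 10, 280 sold [LIFO — newest first]: 91 @ $24.10 + 189 @ $21.70 = $6,294.40
Oct 14, 211 sold [LIFO — newest first]: 115 @ $27.15 + 25 @ $21.70 + 71 @ $21.45 = $5,187.70
Total COGS = $3,632.60 + $6,294.40 + $5,187.70 = $15,114.70
Ending inventory: 109 @ $20.70 + 18 @ $22.15 + 212 @ $21.45 = $7,202.40
Check: goods available $22,317.10 = COGS $15,114.70 + ending $7,202.40

COGS = $15,114.70; ending inventory = $7,202.40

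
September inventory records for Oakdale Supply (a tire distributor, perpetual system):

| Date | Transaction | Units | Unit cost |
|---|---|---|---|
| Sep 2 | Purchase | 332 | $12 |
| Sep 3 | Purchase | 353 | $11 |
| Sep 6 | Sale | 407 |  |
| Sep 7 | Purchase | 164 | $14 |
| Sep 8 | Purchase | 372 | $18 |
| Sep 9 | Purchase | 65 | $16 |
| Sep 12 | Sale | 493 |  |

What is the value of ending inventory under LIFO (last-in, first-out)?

Sep 6, 407 sold [LIFO — newest first]: 353 @ $11 + 54 @ $12 = $4,531
Sep 12, 493 sold [LIFO — newest first]: 65 @ $16 + 372 @ $18 + 56 @ $14 = $8,520
Total COGS = $4,531 + $8,520 = $13,051
Ending inventory: 278 @ $12 + 108 @ $14 = $4,848

Ending inventory = $4,848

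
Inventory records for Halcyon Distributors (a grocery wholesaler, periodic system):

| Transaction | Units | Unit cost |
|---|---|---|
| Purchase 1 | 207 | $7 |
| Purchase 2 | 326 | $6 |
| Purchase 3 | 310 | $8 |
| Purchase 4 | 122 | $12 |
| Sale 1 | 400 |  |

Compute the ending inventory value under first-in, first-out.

Sale 1 (400) [FIFO — oldest first]: 207 @ $7 + 193 @ $6 = $2,607
Ending inventory: 133 @ $6 + 310 @ $8 + 122 @ $12 = $4,742
Check: goods available $7,349 = COGS $2,607 + ending $4,742

Ending inventory = $4,742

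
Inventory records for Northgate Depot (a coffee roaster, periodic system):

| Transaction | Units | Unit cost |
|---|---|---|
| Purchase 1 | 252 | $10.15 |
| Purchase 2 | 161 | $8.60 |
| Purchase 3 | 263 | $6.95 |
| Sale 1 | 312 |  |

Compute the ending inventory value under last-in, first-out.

Ending inventory = $3,521.00

Sale 1 (312) [LIFO — newest first]: 263 @ $6.95 + 49 @ $8.60 = $2,249.25
Ending inventory: 252 @ $10.15 + 112 @ $8.60 = $3,521.00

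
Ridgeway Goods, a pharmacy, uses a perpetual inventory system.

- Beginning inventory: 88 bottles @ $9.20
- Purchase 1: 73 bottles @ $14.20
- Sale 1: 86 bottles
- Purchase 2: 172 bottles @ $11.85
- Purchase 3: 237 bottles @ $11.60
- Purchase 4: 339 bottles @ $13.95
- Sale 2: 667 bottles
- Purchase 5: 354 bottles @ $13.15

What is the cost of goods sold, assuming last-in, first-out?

Sale 1 (86) [LIFO — newest first]: 73 @ $14.20 + 13 @ $9.20 = $1,156.20
Sale 2 (667) [LIFO — newest first]: 339 @ $13.95 + 237 @ $11.60 + 91 @ $11.85 = $8,556.60
Total COGS = $1,156.20 + $8,556.60 = $9,712.80
Ending inventory: 75 @ $9.20 + 81 @ $11.85 + 354 @ $13.15 = $6,304.95
Check: goods available $16,017.75 = COGS $9,712.80 + ending $6,304.95

COGS = $9,712.80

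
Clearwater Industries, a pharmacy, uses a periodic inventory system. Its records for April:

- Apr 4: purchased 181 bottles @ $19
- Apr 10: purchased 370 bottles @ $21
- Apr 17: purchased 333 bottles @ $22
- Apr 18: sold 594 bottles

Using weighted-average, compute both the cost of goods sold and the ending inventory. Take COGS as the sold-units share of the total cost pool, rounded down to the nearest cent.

Apr 18, sell 594: 594/884 × $18,535.00 → $12,454.51
Ending inventory (cost pool remaining) = $6,080.49

COGS = $12,454.51; ending inventory = $6,080.49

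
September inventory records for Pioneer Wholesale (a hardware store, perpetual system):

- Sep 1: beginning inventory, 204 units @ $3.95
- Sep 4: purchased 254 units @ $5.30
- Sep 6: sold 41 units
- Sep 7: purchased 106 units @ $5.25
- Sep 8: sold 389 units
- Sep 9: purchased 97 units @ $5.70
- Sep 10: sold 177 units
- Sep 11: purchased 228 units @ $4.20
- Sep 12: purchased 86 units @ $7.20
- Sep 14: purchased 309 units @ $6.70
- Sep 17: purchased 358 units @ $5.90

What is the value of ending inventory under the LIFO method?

Ending inventory = $5,972.60

Sep 6, 41 sold [LIFO — newest first]: 41 @ $5.30 = $217.30
Sep 8, 389 sold [LIFO — newest first]: 106 @ $5.25 + 213 @ $5.30 + 70 @ $3.95 = $1,961.90
Sep 10, 177 sold [LIFO — newest first]: 97 @ $5.70 + 80 @ $3.95 = $868.90
Total COGS = $217.30 + $1,961.90 + $868.90 = $3,048.10
Ending inventory: 54 @ $3.95 + 228 @ $4.20 + 86 @ $7.20 + 309 @ $6.70 + 358 @ $5.90 = $5,972.60
Check: goods available $9,020.70 = COGS $3,048.10 + ending $5,972.60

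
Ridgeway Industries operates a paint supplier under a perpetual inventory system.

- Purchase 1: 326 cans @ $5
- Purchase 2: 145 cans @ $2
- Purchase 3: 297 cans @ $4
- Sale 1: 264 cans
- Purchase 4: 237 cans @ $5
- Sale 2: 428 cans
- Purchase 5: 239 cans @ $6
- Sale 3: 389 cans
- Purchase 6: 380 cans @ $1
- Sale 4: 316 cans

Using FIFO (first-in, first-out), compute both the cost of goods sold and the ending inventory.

COGS = $5,880; ending inventory = $227

Sale 1 (264) [FIFO — oldest first]: 264 @ $5 = $1,320
Sale 2 (428) [FIFO — oldest first]: 62 @ $5 + 145 @ $2 + 221 @ $4 = $1,484
Sale 3 (389) [FIFO — oldest first]: 76 @ $4 + 237 @ $5 + 76 @ $6 = $1,945
Sale 4 (316) [FIFO — oldest first]: 163 @ $6 + 153 @ $1 = $1,131
Total COGS = $1,320 + $1,484 + $1,945 + $1,131 = $5,880
Ending inventory: 227 @ $1 = $227
Check: goods available $6,107 = COGS $5,880 + ending $227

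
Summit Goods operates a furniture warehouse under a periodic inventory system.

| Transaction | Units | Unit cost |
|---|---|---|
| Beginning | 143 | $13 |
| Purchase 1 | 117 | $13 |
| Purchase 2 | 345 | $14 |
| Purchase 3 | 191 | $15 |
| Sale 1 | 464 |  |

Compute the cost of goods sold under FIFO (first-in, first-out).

COGS = $6,236

Sale 1 (464) [FIFO — oldest first]: 143 @ $13 + 117 @ $13 + 204 @ $14 = $6,236
Ending inventory: 141 @ $14 + 191 @ $15 = $4,839
Check: goods available $11,075 = COGS $6,236 + ending $4,839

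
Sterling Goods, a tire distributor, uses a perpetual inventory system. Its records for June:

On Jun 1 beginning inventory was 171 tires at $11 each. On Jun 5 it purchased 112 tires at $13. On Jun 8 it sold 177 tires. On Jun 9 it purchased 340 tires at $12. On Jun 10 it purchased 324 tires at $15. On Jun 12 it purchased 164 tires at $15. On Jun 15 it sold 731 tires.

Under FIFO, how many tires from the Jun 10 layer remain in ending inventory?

39

Jun 8, 177 sold [FIFO — oldest first]: 171 @ $11 + 6 @ $13 = $1,959
Jun 15, 731 sold [FIFO — oldest first]: 106 @ $13 + 340 @ $12 + 285 @ $15 = $9,733
Total COGS = $1,959 + $9,733 = $11,692
Ending inventory: 39 @ $15 + 164 @ $15 = $3,045
Check: goods available $14,737 = COGS $11,692 + ending $3,045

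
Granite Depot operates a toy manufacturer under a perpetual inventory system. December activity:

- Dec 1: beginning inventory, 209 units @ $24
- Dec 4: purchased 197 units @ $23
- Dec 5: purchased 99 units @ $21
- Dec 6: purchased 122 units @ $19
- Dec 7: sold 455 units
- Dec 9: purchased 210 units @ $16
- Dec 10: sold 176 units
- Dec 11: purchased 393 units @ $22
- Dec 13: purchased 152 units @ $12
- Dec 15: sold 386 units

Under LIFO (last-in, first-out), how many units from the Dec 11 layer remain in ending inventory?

159

Dec 7, 455 sold [LIFO — newest first]: 122 @ $19 + 99 @ $21 + 197 @ $23 + 37 @ $24 = $9,816
Dec 10, 176 sold [LIFO — newest first]: 176 @ $16 = $2,816
Dec 15, 386 sold [LIFO — newest first]: 152 @ $12 + 234 @ $22 = $6,972
Total COGS = $9,816 + $2,816 + $6,972 = $19,604
Ending inventory: 172 @ $24 + 34 @ $16 + 159 @ $22 = $8,170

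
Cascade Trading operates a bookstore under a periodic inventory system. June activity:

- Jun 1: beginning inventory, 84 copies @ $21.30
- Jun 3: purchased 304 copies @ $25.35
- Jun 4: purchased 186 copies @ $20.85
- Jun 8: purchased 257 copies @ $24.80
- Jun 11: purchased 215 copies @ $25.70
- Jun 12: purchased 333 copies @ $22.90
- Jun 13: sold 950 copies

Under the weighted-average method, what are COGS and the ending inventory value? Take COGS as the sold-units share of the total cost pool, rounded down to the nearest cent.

COGS = $22,663.94; ending inventory = $10,234.56

Jun 13, sell 950: 950/1379 × $32,898.50 → $22,663.94
Ending inventory (cost pool remaining) = $10,234.56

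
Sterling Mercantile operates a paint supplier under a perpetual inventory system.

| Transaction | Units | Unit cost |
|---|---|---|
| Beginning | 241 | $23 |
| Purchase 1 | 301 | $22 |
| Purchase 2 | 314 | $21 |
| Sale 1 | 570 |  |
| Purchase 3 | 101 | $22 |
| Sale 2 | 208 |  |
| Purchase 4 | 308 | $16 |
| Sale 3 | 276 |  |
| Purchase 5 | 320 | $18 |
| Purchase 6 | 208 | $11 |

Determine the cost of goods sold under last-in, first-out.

COGS = $21,280

Sale 1 (570) [LIFO — newest first]: 314 @ $21 + 256 @ $22 = $12,226
Sale 2 (208) [LIFO — newest first]: 101 @ $22 + 45 @ $22 + 62 @ $23 = $4,638
Sale 3 (276) [LIFO — newest first]: 276 @ $16 = $4,416
Total COGS = $12,226 + $4,638 + $4,416 = $21,280
Ending inventory: 179 @ $23 + 32 @ $16 + 320 @ $18 + 208 @ $11 = $12,677
Check: goods available $33,957 = COGS $21,280 + ending $12,677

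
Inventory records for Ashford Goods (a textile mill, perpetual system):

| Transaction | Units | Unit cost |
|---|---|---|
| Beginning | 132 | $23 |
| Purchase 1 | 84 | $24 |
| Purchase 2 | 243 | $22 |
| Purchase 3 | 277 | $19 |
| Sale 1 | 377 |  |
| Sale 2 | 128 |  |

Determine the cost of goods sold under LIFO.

COGS = $10,279

Sale 1 (377) [LIFO — newest first]: 277 @ $19 + 100 @ $22 = $7,463
Sale 2 (128) [LIFO — newest first]: 128 @ $22 = $2,816
Total COGS = $7,463 + $2,816 = $10,279
Ending inventory: 132 @ $23 + 84 @ $24 + 15 @ $22 = $5,382
Check: goods available $15,661 = COGS $10,279 + ending $5,382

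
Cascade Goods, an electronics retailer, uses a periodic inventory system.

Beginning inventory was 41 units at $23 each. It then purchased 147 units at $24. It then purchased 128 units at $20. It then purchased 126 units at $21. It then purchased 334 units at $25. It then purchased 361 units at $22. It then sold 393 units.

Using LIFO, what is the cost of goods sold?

COGS = $8,742

Sale 1 (393) [LIFO — newest first]: 361 @ $22 + 32 @ $25 = $8,742
Ending inventory: 41 @ $23 + 147 @ $24 + 128 @ $20 + 126 @ $21 + 302 @ $25 = $17,227
Check: goods available $25,969 = COGS $8,742 + ending $17,227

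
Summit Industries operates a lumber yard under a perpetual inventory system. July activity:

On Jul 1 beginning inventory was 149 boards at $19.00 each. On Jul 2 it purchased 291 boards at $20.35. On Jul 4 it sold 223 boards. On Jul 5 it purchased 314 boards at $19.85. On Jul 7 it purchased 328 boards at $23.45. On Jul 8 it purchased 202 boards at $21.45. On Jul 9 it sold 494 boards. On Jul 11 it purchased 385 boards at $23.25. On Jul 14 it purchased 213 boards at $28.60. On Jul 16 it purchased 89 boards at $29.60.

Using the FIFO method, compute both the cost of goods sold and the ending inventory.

Jul 4, 223 sold [FIFO — oldest first]: 149 @ $19.00 + 74 @ $20.35 = $4,336.90
Jul 9, 494 sold [FIFO — oldest first]: 217 @ $20.35 + 277 @ $19.85 = $9,914.40
Total COGS = $4,336.90 + $9,914.40 = $14,251.30
Ending inventory: 37 @ $19.85 + 328 @ $23.45 + 202 @ $21.45 + 385 @ $23.25 + 213 @ $28.60 + 89 @ $29.60 = $30,436.40
Check: goods available $44,687.70 = COGS $14,251.30 + ending $30,436.40

COGS = $14,251.30; ending inventory = $30,436.40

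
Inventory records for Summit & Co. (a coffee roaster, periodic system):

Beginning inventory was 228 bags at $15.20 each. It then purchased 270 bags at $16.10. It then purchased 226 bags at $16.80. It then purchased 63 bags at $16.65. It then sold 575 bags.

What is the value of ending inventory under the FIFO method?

Ending inventory = $3,552.15

Sale 1 (575) [FIFO — oldest first]: 228 @ $15.20 + 270 @ $16.10 + 77 @ $16.80 = $9,106.20
Ending inventory: 149 @ $16.80 + 63 @ $16.65 = $3,552.15
Check: goods available $12,658.35 = COGS $9,106.20 + ending $3,552.15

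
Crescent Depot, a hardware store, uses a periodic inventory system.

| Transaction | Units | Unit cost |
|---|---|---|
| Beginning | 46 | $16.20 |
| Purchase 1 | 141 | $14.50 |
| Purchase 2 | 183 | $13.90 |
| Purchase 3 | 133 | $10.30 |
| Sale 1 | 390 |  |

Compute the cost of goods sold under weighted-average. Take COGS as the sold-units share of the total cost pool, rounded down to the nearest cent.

COGS = $5,197.38

Sale 1, sell 390: 390/503 × $6,703.30 → $5,197.38
Ending inventory (cost pool remaining) = $1,505.92
Check: goods available $6,703.30 = COGS $5,197.38 + ending $1,505.92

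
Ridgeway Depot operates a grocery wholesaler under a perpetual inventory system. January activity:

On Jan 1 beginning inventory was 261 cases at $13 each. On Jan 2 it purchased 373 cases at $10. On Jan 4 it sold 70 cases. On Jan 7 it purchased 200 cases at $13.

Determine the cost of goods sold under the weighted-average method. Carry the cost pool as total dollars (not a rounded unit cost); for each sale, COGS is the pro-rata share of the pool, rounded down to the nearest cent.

After Jan 1: 261 on hand, pool $3,393.00 (≈ $13.0000 each)
After Jan 2: 634 on hand, pool $7,123.00 (≈ $11.2350 each)
Jan 4, sell 70: 70/634 × $7,123.00 → $786.45
After Jan 7: 764 on hand, pool $8,936.55 (≈ $11.6971 each)
Ending inventory (cost pool remaining) = $8,936.55
Check: goods available $9,723.00 = COGS $786.45 + ending $8,936.55

COGS = $786.45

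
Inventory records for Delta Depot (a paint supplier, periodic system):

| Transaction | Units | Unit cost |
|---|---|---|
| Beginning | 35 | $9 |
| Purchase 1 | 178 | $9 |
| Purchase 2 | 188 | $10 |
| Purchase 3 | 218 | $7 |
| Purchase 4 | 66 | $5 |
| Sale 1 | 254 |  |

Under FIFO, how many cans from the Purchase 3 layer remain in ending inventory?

218

Sale 1 (254) [FIFO — oldest first]: 35 @ $9 + 178 @ $9 + 41 @ $10 = $2,327
Ending inventory: 147 @ $10 + 218 @ $7 + 66 @ $5 = $3,326
Check: goods available $5,653 = COGS $2,327 + ending $3,326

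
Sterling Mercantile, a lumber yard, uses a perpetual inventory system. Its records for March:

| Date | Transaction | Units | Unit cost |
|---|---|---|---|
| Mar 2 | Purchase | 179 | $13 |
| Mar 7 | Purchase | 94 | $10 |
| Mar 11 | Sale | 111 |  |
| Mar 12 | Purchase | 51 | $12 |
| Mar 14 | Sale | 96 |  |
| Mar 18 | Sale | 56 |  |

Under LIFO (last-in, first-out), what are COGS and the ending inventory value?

Mar 11, 111 sold [LIFO — newest first]: 94 @ $10 + 17 @ $13 = $1,161
Mar 14, 96 sold [LIFO — newest first]: 51 @ $12 + 45 @ $13 = $1,197
Mar 18, 56 sold [LIFO — newest first]: 56 @ $13 = $728
Total COGS = $1,161 + $1,197 + $728 = $3,086
Ending inventory: 61 @ $13 = $793

COGS = $3,086; ending inventory = $793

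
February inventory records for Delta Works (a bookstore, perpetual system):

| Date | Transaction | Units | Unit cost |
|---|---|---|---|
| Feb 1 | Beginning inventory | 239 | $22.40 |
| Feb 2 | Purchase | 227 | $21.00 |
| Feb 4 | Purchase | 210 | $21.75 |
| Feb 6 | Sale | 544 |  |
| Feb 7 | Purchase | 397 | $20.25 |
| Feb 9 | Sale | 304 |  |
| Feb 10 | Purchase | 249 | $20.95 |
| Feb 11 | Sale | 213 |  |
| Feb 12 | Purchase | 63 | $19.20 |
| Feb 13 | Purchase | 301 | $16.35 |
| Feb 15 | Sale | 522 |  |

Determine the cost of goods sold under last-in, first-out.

Feb 6, 544 sold [LIFO — newest first]: 210 @ $21.75 + 227 @ $21.00 + 107 @ $22.40 = $11,731.30
Feb 9, 304 sold [LIFO — newest first]: 304 @ $20.25 = $6,156.00
Feb 11, 213 sold [LIFO — newest first]: 213 @ $20.95 = $4,462.35
Feb 15, 522 sold [LIFO — newest first]: 301 @ $16.35 + 63 @ $19.20 + 36 @ $20.95 + 93 @ $20.25 + 29 @ $22.40 = $9,418.00
Total COGS = $11,731.30 + $6,156.00 + $4,462.35 + $9,418.00 = $31,767.65
Ending inventory: 103 @ $22.40 = $2,307.20

COGS = $31,767.65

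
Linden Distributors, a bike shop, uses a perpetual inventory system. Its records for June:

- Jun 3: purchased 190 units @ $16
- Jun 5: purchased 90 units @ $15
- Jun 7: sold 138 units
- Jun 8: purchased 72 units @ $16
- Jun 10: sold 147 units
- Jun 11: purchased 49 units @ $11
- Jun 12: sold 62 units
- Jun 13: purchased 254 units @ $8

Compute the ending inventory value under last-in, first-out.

Jun 7, 138 sold [LIFO — newest first]: 90 @ $15 + 48 @ $16 = $2,118
Jun 10, 147 sold [LIFO — newest first]: 72 @ $16 + 75 @ $16 = $2,352
Jun 12, 62 sold [LIFO — newest first]: 49 @ $11 + 13 @ $16 = $747
Total COGS = $2,118 + $2,352 + $747 = $5,217
Ending inventory: 54 @ $16 + 254 @ $8 = $2,896

Ending inventory = $2,896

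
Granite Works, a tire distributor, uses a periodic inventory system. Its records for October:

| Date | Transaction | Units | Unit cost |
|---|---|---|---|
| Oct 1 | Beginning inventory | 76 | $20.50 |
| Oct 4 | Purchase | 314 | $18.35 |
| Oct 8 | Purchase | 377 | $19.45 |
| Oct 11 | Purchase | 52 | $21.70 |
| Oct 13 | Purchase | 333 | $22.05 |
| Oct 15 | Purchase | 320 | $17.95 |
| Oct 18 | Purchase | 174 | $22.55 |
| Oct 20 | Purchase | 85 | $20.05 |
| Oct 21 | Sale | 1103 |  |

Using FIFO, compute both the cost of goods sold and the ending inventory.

COGS = $22,043.15; ending inventory = $12,452.40

Oct 21, 1103 sold [FIFO — oldest first]: 76 @ $20.50 + 314 @ $18.35 + 377 @ $19.45 + 52 @ $21.70 + 284 @ $22.05 = $22,043.15
Ending inventory: 49 @ $22.05 + 320 @ $17.95 + 174 @ $22.55 + 85 @ $20.05 = $12,452.40
Check: goods available $34,495.55 = COGS $22,043.15 + ending $12,452.40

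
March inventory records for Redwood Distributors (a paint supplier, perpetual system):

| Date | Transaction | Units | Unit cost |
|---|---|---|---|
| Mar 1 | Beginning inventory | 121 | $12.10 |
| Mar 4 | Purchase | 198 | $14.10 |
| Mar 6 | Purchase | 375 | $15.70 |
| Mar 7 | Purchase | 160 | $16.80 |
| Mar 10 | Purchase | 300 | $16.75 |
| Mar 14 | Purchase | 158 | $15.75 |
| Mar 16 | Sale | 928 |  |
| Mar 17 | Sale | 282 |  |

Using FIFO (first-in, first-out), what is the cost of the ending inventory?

Ending inventory = $1,606.50

Mar 16, 928 sold [FIFO — oldest first]: 121 @ $12.10 + 198 @ $14.10 + 375 @ $15.70 + 160 @ $16.80 + 74 @ $16.75 = $14,070.90
Mar 17, 282 sold [FIFO — oldest first]: 226 @ $16.75 + 56 @ $15.75 = $4,667.50
Total COGS = $14,070.90 + $4,667.50 = $18,738.40
Ending inventory: 102 @ $15.75 = $1,606.50
Check: goods available $20,344.90 = COGS $18,738.40 + ending $1,606.50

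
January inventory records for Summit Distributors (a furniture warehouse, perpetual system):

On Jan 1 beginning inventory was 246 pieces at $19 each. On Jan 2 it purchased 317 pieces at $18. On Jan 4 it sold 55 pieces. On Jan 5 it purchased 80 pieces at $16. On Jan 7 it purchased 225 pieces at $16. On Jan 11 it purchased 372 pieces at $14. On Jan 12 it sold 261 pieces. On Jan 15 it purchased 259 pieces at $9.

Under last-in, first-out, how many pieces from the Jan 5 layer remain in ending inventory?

Jan 4, 55 sold [LIFO — newest first]: 55 @ $18 = $990
Jan 12, 261 sold [LIFO — newest first]: 261 @ $14 = $3,654
Total COGS = $990 + $3,654 = $4,644
Ending inventory: 246 @ $19 + 262 @ $18 + 80 @ $16 + 225 @ $16 + 111 @ $14 + 259 @ $9 = $18,155

80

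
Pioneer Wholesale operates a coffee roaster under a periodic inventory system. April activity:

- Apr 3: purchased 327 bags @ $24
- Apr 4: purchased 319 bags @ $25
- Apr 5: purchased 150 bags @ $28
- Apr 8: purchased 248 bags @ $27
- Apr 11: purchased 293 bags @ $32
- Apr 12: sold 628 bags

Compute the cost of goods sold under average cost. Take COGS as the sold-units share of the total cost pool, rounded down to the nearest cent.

COGS = $16,954.12

Apr 12, sell 628: 628/1337 × $36,095.00 → $16,954.12
Ending inventory (cost pool remaining) = $19,140.88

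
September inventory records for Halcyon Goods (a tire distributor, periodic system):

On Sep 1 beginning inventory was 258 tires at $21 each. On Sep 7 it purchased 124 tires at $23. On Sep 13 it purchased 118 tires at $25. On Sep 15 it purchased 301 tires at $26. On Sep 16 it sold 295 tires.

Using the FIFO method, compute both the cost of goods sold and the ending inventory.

Sep 16, 295 sold [FIFO — oldest first]: 258 @ $21 + 37 @ $23 = $6,269
Ending inventory: 87 @ $23 + 118 @ $25 + 301 @ $26 = $12,777

COGS = $6,269; ending inventory = $12,777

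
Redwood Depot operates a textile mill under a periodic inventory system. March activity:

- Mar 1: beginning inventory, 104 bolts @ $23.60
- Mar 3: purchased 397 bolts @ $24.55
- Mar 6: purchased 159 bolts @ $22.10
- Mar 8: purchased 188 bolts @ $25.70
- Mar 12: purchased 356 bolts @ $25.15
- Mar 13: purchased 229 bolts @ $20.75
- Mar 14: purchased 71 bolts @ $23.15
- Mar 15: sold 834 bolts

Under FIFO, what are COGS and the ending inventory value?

Mar 15, 834 sold [FIFO — oldest first]: 104 @ $23.60 + 397 @ $24.55 + 159 @ $22.10 + 174 @ $25.70 = $20,186.45
Ending inventory: 14 @ $25.70 + 356 @ $25.15 + 229 @ $20.75 + 71 @ $23.15 = $15,708.60

COGS = $20,186.45; ending inventory = $15,708.60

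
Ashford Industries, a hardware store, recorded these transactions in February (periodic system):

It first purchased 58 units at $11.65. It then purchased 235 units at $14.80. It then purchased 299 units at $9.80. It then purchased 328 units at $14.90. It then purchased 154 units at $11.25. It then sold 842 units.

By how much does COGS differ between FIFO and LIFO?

FIFO COGS: 58 @ $11.65 + 235 @ $14.80 + 299 @ $9.80 + 250 @ $14.90 = $10,808.90
LIFO COGS: 154 @ $11.25 + 328 @ $14.90 + 299 @ $9.80 + 61 @ $14.80 = $10,452.70
Difference = |$10,808.90 − $10,452.70| = $356.20

$356.20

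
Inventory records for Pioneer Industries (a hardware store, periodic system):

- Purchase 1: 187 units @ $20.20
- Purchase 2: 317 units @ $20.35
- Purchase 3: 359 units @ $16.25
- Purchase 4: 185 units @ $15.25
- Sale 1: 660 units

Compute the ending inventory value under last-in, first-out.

Ending inventory = $7,867.75

Sale 1 (660) [LIFO — newest first]: 185 @ $15.25 + 359 @ $16.25 + 116 @ $20.35 = $11,015.60
Ending inventory: 187 @ $20.20 + 201 @ $20.35 = $7,867.75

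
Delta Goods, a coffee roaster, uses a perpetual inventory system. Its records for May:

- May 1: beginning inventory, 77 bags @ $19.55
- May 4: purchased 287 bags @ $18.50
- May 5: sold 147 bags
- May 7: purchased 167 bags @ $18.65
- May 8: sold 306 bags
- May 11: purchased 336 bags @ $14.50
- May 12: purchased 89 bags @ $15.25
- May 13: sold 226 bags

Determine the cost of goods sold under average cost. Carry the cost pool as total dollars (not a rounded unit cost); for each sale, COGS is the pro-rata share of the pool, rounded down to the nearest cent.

After May 1: 77 on hand, pool $1,505.35 (≈ $19.5500 each)
After May 4: 364 on hand, pool $6,814.85 (≈ $18.7221 each)
May 5, sell 147: 147/364 × $6,814.85 → $2,752.15
After May 7: 384 on hand, pool $7,177.25 (≈ $18.6908 each)
May 8, sell 306: 306/384 × $7,177.25 → $5,719.37
After May 11: 414 on hand, pool $6,329.88 (≈ $15.2896 each)
After May 12: 503 on hand, pool $7,687.13 (≈ $15.2826 each)
May 13, sell 226: 226/503 × $7,687.13 → $3,453.85
Total COGS = $2,752.15 + $5,719.37 + $3,453.85 = $11,925.37
Ending inventory (cost pool remaining) = $4,233.28

COGS = $11,925.37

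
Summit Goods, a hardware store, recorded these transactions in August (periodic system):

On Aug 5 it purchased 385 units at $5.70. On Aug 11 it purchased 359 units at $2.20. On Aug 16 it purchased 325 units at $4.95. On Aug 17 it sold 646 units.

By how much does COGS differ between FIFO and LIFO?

$453.75

FIFO COGS: 385 @ $5.70 + 261 @ $2.20 = $2,768.70
LIFO COGS: 325 @ $4.95 + 321 @ $2.20 = $2,314.95
Difference = |$2,768.70 − $2,314.95| = $453.75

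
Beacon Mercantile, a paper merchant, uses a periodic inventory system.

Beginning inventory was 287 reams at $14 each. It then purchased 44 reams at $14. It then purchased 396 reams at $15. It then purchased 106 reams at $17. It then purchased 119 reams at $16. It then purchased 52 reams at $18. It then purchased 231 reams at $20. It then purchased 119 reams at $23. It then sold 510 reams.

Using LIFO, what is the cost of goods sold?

Sale 1 (510) [LIFO — newest first]: 119 @ $23 + 231 @ $20 + 52 @ $18 + 108 @ $16 = $10,021
Ending inventory: 287 @ $14 + 44 @ $14 + 396 @ $15 + 106 @ $17 + 11 @ $16 = $12,552
Check: goods available $22,573 = COGS $10,021 + ending $12,552

COGS = $10,021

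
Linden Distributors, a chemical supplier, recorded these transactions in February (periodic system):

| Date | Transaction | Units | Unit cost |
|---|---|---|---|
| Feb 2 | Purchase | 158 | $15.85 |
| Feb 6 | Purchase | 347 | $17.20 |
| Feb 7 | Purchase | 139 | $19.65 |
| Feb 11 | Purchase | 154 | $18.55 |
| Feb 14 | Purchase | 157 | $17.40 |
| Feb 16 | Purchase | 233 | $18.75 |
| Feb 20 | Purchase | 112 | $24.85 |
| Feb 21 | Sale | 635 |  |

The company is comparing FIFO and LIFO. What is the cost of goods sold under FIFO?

COGS = $11,027.20

FIFO COGS: 158 @ $15.85 + 347 @ $17.20 + 130 @ $19.65 = $11,027.20
LIFO COGS: 112 @ $24.85 + 233 @ $18.75 + 157 @ $17.40 + 133 @ $18.55 = $12,350.90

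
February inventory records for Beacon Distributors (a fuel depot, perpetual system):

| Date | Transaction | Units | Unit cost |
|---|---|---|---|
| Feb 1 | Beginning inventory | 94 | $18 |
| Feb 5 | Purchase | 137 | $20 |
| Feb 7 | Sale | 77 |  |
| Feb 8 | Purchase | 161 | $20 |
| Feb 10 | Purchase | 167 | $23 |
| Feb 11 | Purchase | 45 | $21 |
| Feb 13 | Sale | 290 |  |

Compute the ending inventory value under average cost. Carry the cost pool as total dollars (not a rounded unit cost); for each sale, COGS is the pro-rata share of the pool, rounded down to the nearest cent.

After Feb 1: 94 on hand, pool $1,692.00 (≈ $18.0000 each)
After Feb 5: 231 on hand, pool $4,432.00 (≈ $19.1861 each)
Feb 7, sell 77: 77/231 × $4,432.00 → $1,477.33
After Feb 8: 315 on hand, pool $6,174.67 (≈ $19.6021 each)
After Feb 10: 482 on hand, pool $10,015.67 (≈ $20.7794 each)
After Feb 11: 527 on hand, pool $10,960.67 (≈ $20.7982 each)
Feb 13, sell 290: 290/527 × $10,960.67 → $6,031.48
Total COGS = $1,477.33 + $6,031.48 = $7,508.81
Ending inventory (cost pool remaining) = $4,929.19
Check: goods available $12,438.00 = COGS $7,508.81 + ending $4,929.19

Ending inventory = $4,929.19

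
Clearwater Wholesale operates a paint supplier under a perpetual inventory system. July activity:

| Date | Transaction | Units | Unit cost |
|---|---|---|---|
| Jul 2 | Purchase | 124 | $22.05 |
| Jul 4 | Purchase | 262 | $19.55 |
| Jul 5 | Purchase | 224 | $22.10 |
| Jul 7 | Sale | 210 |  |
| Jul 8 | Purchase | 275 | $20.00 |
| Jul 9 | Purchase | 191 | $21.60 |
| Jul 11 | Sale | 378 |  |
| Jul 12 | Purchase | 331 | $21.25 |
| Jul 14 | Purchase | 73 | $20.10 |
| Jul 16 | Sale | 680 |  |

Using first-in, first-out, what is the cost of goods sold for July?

COGS = $26,512.30

Jul 7, 210 sold [FIFO — oldest first]: 124 @ $22.05 + 86 @ $19.55 = $4,415.50
Jul 11, 378 sold [FIFO — oldest first]: 176 @ $19.55 + 202 @ $22.10 = $7,905.00
Jul 16, 680 sold [FIFO — oldest first]: 22 @ $22.10 + 275 @ $20.00 + 191 @ $21.60 + 192 @ $21.25 = $14,191.80
Total COGS = $4,415.50 + $7,905.00 + $14,191.80 = $26,512.30
Ending inventory: 139 @ $21.25 + 73 @ $20.10 = $4,421.05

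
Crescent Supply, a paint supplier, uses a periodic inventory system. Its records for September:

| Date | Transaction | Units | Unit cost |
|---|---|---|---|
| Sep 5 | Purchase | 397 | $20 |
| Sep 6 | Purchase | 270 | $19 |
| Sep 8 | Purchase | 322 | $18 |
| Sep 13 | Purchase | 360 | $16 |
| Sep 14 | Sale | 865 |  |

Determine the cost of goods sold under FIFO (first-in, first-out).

Sep 14, 865 sold [FIFO — oldest first]: 397 @ $20 + 270 @ $19 + 198 @ $18 = $16,634
Ending inventory: 124 @ $18 + 360 @ $16 = $7,992
Check: goods available $24,626 = COGS $16,634 + ending $7,992

COGS = $16,634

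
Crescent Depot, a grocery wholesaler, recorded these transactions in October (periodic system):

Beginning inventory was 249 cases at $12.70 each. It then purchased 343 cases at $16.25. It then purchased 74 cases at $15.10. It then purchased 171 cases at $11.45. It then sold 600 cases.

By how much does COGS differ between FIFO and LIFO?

FIFO COGS: 249 @ $12.70 + 343 @ $16.25 + 8 @ $15.10 = $8,856.85
LIFO COGS: 171 @ $11.45 + 74 @ $15.10 + 343 @ $16.25 + 12 @ $12.70 = $8,801.50
Difference = |$8,856.85 − $8,801.50| = $55.35

$55.35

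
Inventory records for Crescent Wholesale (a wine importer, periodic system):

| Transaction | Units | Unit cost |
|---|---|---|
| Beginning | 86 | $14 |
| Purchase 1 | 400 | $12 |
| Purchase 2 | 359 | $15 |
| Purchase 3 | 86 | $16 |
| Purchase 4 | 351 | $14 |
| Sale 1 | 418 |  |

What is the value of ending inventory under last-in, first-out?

Ending inventory = $11,693

Sale 1 (418) [LIFO — newest first]: 351 @ $14 + 67 @ $16 = $5,986
Ending inventory: 86 @ $14 + 400 @ $12 + 359 @ $15 + 19 @ $16 = $11,693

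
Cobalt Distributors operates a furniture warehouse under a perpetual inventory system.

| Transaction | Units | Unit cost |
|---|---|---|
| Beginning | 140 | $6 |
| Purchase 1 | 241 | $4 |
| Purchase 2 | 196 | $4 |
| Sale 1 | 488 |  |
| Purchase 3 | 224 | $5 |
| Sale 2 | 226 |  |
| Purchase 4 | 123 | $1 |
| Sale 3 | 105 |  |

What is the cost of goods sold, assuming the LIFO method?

Sale 1 (488) [LIFO — newest first]: 196 @ $4 + 241 @ $4 + 51 @ $6 = $2,054
Sale 2 (226) [LIFO — newest first]: 224 @ $5 + 2 @ $6 = $1,132
Sale 3 (105) [LIFO — newest first]: 105 @ $1 = $105
Total COGS = $2,054 + $1,132 + $105 = $3,291
Ending inventory: 87 @ $6 + 18 @ $1 = $540
Check: goods available $3,831 = COGS $3,291 + ending $540

COGS = $3,291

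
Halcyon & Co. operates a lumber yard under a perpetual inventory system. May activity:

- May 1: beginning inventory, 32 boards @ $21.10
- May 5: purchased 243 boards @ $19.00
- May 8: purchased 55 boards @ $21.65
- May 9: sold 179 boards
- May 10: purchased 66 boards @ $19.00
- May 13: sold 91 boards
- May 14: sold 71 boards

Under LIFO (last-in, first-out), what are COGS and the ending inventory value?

May 9, 179 sold [LIFO — newest first]: 55 @ $21.65 + 124 @ $19.00 = $3,546.75
May 13, 91 sold [LIFO — newest first]: 66 @ $19.00 + 25 @ $19.00 = $1,729.00
May 14, 71 sold [LIFO — newest first]: 71 @ $19.00 = $1,349.00
Total COGS = $3,546.75 + $1,729.00 + $1,349.00 = $6,624.75
Ending inventory: 32 @ $21.10 + 23 @ $19.00 = $1,112.20
Check: goods available $7,736.95 = COGS $6,624.75 + ending $1,112.20

COGS = $6,624.75; ending inventory = $1,112.20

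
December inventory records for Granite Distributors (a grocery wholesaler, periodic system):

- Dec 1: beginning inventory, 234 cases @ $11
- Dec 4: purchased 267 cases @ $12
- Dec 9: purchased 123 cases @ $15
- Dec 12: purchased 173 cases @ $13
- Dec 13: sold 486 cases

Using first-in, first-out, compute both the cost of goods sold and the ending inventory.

COGS = $5,598; ending inventory = $4,274

Dec 13, 486 sold [FIFO — oldest first]: 234 @ $11 + 252 @ $12 = $5,598
Ending inventory: 15 @ $12 + 123 @ $15 + 173 @ $13 = $4,274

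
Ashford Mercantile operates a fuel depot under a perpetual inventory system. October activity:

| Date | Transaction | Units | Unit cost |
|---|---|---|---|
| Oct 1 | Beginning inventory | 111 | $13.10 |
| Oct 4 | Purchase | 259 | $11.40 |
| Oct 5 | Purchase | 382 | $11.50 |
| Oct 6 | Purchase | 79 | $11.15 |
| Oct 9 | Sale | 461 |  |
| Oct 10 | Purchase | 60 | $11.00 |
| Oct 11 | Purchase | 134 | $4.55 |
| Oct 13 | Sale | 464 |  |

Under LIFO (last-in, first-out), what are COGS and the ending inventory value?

COGS = $9,640.25; ending inventory = $1,310.00

Oct 9, 461 sold [LIFO — newest first]: 79 @ $11.15 + 382 @ $11.50 = $5,273.85
Oct 13, 464 sold [LIFO — newest first]: 134 @ $4.55 + 60 @ $11.00 + 259 @ $11.40 + 11 @ $13.10 = $4,366.40
Total COGS = $5,273.85 + $4,366.40 = $9,640.25
Ending inventory: 100 @ $13.10 = $1,310.00
Check: goods available $10,950.25 = COGS $9,640.25 + ending $1,310.00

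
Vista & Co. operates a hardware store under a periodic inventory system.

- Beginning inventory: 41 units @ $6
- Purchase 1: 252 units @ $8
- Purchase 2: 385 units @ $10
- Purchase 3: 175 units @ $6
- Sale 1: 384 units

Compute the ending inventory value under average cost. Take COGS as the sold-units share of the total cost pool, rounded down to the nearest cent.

Ending inventory = $3,937.85

Sale 1, sell 384: 384/853 × $7,162.00 → $3,224.15
Ending inventory (cost pool remaining) = $3,937.85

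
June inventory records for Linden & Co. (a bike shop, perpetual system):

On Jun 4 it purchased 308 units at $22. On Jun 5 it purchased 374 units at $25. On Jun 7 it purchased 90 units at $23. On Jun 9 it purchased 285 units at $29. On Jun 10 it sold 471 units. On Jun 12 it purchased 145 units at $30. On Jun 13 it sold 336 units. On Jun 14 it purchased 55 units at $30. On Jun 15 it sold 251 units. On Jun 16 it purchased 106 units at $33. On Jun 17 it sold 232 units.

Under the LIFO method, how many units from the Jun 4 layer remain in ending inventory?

73

Jun 10, 471 sold [LIFO — newest first]: 285 @ $29 + 90 @ $23 + 96 @ $25 = $12,735
Jun 13, 336 sold [LIFO — newest first]: 145 @ $30 + 191 @ $25 = $9,125
Jun 15, 251 sold [LIFO — newest first]: 55 @ $30 + 87 @ $25 + 109 @ $22 = $6,223
Jun 17, 232 sold [LIFO — newest first]: 106 @ $33 + 126 @ $22 = $6,270
Total COGS = $12,735 + $9,125 + $6,223 + $6,270 = $34,353
Ending inventory: 73 @ $22 = $1,606
Check: goods available $35,959 = COGS $34,353 + ending $1,606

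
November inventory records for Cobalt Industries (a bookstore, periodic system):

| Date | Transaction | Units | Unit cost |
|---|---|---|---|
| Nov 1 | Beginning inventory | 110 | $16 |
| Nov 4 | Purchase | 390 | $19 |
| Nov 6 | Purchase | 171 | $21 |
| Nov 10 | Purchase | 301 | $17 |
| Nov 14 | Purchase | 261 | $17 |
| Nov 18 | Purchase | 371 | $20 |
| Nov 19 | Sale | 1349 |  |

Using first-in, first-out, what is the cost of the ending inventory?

Ending inventory = $5,100

Nov 19, 1349 sold [FIFO — oldest first]: 110 @ $16 + 390 @ $19 + 171 @ $21 + 301 @ $17 + 261 @ $17 + 116 @ $20 = $24,635
Ending inventory: 255 @ $20 = $5,100
Check: goods available $29,735 = COGS $24,635 + ending $5,100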